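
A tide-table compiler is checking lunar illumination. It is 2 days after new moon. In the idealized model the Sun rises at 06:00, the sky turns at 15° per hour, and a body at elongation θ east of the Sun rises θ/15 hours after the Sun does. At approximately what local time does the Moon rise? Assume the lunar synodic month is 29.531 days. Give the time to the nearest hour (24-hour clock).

08:00

Elongation θ = 360° × 2/29.531 ≈ 24.4°.
At 15° of sky rotation per hour, 24.4° corresponds to a 1.63 h lag.
06:00 + 1.63 h ≈ 07:38 → 08:00 to the nearest hour.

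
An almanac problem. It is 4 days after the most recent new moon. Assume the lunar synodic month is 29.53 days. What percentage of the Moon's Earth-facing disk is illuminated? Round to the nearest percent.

Phase angle: θ = 360°·(4 d)/(29.53 d) = 48.8°.
cos 48.8° = 0.659, so f = (1 − 0.659)/2 = 0.170, so 17%.

17%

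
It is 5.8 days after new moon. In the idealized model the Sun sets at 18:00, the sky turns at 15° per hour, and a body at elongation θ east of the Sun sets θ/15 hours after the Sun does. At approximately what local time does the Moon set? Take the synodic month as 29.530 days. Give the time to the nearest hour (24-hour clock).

23:00

Phase angle: θ = 360°·(5.8 d)/(29.530 d) = 70.7°.
Delay after the Sun = 70.7° / (15°/h) ≈ 4.71 h.
18:00 + 4.71 h ≈ 22:43 → 23:00 to the nearest hour.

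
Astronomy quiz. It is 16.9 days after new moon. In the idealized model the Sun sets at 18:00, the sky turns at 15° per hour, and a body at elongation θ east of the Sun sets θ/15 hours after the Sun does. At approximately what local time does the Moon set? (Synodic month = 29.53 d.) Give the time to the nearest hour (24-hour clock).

Elongation θ = 360° × 16.9/29.53 ≈ 206.0°.
Delay after the Sun = 206.0° / (15°/h) ≈ 13.74 h.
18:00 + 13.74 h ≈ 07:44 → 08:00 to the nearest hour.

08:00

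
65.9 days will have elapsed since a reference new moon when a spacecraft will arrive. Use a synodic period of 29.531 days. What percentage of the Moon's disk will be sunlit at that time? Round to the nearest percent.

65.9/29.531 = 2.232 lunations, so 2 complete cycles and 6.84 d into the next.
Elongation θ = 360° × 6.84/29.531 ≈ 83.4°.
With cos θ = 0.116, the lit fraction is (1 − 0.116)/2 ≈ 0.442, so 44%.

44%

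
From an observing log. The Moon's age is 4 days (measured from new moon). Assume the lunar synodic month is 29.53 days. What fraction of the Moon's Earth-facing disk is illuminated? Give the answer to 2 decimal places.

0.17

Elongation θ = 360° × 4/29.53 ≈ 48.8°.
With cos θ = 0.659, the lit fraction is (1 − 0.659)/2 ≈ 0.170.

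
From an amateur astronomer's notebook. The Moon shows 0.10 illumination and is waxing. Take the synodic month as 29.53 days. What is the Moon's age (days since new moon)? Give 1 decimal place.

cos θ = 1 − 2f = 0.800, giving a principal value of 36.9°.
Waxing ⇒ before full, so θ = 36.9°.
That fraction of the synodic month is 36.9/360 × 29.53 d ≈ 3.02 d.

3.0 days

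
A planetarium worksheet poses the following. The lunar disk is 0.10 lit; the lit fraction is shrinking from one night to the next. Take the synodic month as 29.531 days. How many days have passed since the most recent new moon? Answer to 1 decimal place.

26.5 days

cos θ = 1 − 2f = 0.800, giving a principal value of 36.9°.
Since the Moon is past full (waning), take the reflex angle: θ = 360° − 36.9° = 323.1°.
That fraction of the synodic month is 323.1/360 × 29.531 d ≈ 26.51 d.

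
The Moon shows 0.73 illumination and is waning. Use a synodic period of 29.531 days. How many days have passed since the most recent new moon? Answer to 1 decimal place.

19.9 days

Invert f = (1 − cos θ)/2 to get cos θ = 1 − 2(0.73) = -0.460, hence θ₀ = arccos -0.460 = 117.4°.
Since the Moon is past full (waning), take the reflex angle: θ = 360° − 117.4° = 242.6°.
At 360°/29.531 d per day, 242.6° corresponds to 19.90 days.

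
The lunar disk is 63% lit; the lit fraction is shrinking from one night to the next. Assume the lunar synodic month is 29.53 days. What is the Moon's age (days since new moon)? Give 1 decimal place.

cos θ = 1 − 2f = -0.260, giving a principal value of 105.1°.
Waning ⇒ past full, so θ = 360° − 105.1° = 254.9°.
Age = 29.53 × 254.9°/360° ≈ 20.91 days.

20.9 days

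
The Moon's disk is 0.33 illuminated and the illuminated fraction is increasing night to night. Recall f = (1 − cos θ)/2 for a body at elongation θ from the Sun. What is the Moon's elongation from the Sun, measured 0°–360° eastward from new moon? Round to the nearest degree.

70°

From f = (1 − cos θ)/2: cos θ = 1 − 2×0.33 = 0.340; arccos → 70.1°.
Waxing ⇒ before full, so θ = 70.1°.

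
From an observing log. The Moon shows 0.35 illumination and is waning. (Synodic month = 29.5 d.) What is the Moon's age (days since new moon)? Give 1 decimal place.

From f = (1 − cos θ)/2: cos θ = 1 − 2×0.35 = 0.300; arccos → 72.5°.
Waning ⇒ past full, so θ = 360° − 72.5° = 287.5°.
At 360°/29.5 d per day, 287.5° corresponds to 23.56 days.

23.6 days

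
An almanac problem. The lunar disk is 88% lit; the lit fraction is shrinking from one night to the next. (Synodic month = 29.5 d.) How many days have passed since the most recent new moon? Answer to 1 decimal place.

Invert f = (1 − cos θ)/2 to get cos θ = 1 − 2(0.88) = -0.760, hence θ₀ = arccos -0.760 = 139.5°.
A waning Moon lies in 180°–360°, so θ = 360° − 139.5° = 220.5°.
That fraction of the synodic month is 220.5/360 × 29.5 d ≈ 18.07 d.

18.1 days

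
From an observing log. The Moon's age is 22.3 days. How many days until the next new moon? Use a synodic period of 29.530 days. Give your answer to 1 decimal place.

7.2 days

The next new moon completes the synodic month: 29.530 − 22.3 = 7.230 days.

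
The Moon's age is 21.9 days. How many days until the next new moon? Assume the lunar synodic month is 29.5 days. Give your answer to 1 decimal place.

One full lunation from the last new moon is 29.5 d; remaining = 29.5 − 21.9 = 7.600 d.

7.6 days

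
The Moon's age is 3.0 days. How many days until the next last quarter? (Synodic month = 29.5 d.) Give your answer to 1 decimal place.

19.1 days

Last quarter is 0.75 of the way through the cycle: age 0.75 × 29.5 = 22.125 d.
That is 22.125 − 3.0 = 19.125 days ahead.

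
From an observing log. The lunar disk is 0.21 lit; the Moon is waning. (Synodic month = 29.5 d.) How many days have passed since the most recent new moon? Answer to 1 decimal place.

From f = (1 − cos θ)/2: cos θ = 1 − 2×0.21 = 0.580; arccos → 54.5°.
Waning ⇒ past full, so θ = 360° − 54.5° = 305.5°.
Age = 29.5 × 305.5°/360° ≈ 25.03 days.

25.0 days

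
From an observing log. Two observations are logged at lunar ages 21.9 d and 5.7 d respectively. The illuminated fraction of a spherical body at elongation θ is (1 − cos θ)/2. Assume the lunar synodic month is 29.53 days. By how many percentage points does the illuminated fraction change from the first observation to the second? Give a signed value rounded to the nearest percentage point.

First observation: θ = 360°·21.9/29.53 = 267.0°, so f = 0.526.
Second observation: θ = 69.5°, f = 0.325.
Δf = 0.325 − 0.526 = -0.202, i.e. -20 pp.

-20 percentage points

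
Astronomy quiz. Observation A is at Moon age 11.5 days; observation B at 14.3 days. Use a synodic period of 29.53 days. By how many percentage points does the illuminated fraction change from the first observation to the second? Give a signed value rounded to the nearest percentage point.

First observation: θ = 360°·11.5/29.53 = 140.2°, so f = 0.884.
Second observation: θ = 174.3°, f = 0.998.
Δf = 0.998 − 0.884 = +0.113, i.e. +11 pp.

+11 percentage points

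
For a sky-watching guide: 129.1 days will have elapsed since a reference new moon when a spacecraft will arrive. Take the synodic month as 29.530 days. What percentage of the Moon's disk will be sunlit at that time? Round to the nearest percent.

85%

129.1/29.530 = 4.372 lunations, so 4 complete cycles and 10.98 d into the next.
Phase angle: θ = 360°·(10.98 d)/(29.530 d) = 133.9°.
cos 133.9° = (-0.693), so f = (1 − (-0.693))/2 = 0.846, so 85%.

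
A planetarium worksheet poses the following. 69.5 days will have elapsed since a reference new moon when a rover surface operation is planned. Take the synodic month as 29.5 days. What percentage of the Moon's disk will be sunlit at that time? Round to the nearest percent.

Reduce mod P: 69.5 − 2×29.5 = 10.50 d into the current lunation.
Elongation θ = 360° × 10.50/29.5 ≈ 128.1°.
cos 128.1° = (-0.618), so f = (1 − (-0.618))/2 = 0.809, so 81%.

81%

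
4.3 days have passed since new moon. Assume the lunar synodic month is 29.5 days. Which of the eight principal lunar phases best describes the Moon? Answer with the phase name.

At 4.3/29.5 of the cycle, θ ≈ 52° — the waxing crescent range.

waxing crescent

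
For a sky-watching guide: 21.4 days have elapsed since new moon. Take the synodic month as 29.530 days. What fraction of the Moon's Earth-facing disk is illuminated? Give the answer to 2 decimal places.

0.58

The Moon has covered 21.4/29.530 of its cycle, so θ ≈ 360° × 21.4/29.530 = 260.9°.
Illuminated fraction = (1 − cos 260.9°)/2 = (1 − (-0.158))/2 ≈ 0.579.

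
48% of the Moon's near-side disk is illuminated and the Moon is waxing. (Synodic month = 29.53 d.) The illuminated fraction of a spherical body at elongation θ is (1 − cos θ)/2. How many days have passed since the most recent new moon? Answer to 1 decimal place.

7.2 days

Invert f = (1 − cos θ)/2 to get cos θ = 1 − 2(0.48) = 0.040, hence θ₀ = arccos 0.040 = 87.7°.
Waxing ⇒ before full, so θ = 87.7°.
Age = 29.53 × 87.7°/360° ≈ 7.19 days.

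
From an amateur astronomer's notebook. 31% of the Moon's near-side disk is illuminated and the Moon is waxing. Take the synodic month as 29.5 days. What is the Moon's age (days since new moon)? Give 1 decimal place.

5.5 days

cos θ = 1 − 2f = 0.380, giving a principal value of 67.7°.
Before full moon the principal value applies: θ = 67.7°.
At 360°/29.5 d per day, 67.7° corresponds to 5.54 days.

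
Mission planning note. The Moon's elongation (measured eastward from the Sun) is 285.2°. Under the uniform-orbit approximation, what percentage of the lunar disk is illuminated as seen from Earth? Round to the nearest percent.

f = (1 − cos 285.2°)/2 = (1 − 0.262)/2 ≈ 0.369, i.e. 37%.

37%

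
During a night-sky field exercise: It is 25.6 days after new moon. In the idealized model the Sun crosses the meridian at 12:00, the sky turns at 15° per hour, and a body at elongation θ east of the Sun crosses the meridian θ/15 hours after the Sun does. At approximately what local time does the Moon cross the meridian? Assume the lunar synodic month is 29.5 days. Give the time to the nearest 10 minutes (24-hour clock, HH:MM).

Phase angle: θ = 360°·(25.6 d)/(29.5 d) = 312.4°.
The Moon trails the Sun by θ/15 = 312.4/15 ≈ 20.83 hours.
12:00 + 20.827 h ≈ 08:50 → 08:50 to the nearest ten minutes.

08:50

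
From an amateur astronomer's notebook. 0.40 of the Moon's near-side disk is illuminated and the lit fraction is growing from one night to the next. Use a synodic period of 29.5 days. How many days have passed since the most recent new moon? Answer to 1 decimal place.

6.4 days

cos θ = 1 − 2f = 0.200, giving a principal value of 78.5°.
Waxing ⇒ before full, so θ = 78.5°.
That fraction of the synodic month is 78.5/360 × 29.5 d ≈ 6.43 d.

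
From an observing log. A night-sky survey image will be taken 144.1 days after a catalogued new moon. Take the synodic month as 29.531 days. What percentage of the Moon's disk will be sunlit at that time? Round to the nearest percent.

144.1/29.531 = 4.880 lunations, so 4 complete cycles and 25.98 d into the next.
Phase angle: θ = 360°·(25.98 d)/(29.531 d) = 316.7°.
With cos θ = 0.727, the lit fraction is (1 − 0.727)/2 ≈ 0.136, so 14%.

14%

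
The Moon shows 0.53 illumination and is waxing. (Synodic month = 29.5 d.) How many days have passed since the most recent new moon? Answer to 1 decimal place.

From f = (1 − cos θ)/2: cos θ = 1 − 2×0.53 = -0.060; arccos → 93.4°.
The Moon is waxing (0°–180°), so θ = 93.4° directly.
At 360°/29.5 d per day, 93.4° corresponds to 7.66 days.

7.7 days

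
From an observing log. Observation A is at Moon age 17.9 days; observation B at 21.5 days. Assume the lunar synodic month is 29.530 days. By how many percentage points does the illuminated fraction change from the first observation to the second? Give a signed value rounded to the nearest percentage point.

-32 percentage points

θ₁ = 360° × 17.9/29.530 = 218.2°, f₁ = (1 − cos θ₁)/2 = 0.893.
θ₂ = 360° × 21.5/29.530 = 262.1°, f₂ = (1 − cos θ₂)/2 = 0.569.
Change = f₂ − f₁ = -0.324 → -32 percentage points.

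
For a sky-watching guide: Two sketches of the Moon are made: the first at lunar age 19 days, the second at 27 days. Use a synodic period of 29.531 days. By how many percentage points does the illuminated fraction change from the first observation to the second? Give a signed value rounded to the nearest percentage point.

-74 pp

θ₁ = 360° × 19/29.531 = 231.6°, f₁ = (1 − cos θ₁)/2 = 0.810.
θ₂ = 360° × 27/29.531 = 329.1°, f₂ = (1 − cos θ₂)/2 = 0.071.
Change = f₂ − f₁ = -0.740 → -74 percentage points.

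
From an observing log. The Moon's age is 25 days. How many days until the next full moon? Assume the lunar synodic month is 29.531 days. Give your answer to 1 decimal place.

19.3 days

Full moon occurs at elongation 180°, i.e. at age 29.531 × 180/360 = 14.765 d.
This lunation's full moon (14.765 d) has passed, so add one period: 44.296 − 25 = 19.296 days.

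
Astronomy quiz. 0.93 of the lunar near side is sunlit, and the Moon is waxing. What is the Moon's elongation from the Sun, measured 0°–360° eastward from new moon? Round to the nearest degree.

cos θ = 1 − 2f = -0.860, giving a principal value of 149.3°.
Before full moon the principal value applies: θ = 149.3°.

149°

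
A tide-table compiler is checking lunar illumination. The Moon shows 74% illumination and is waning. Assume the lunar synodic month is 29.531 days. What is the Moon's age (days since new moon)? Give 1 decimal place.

Invert f = (1 − cos θ)/2 to get cos θ = 1 − 2(0.74) = -0.480, hence θ₀ = arccos -0.480 = 118.7°.
Since the Moon is past full (waning), take the reflex angle: θ = 360° − 118.7° = 241.3°.
Age = 29.531 × 241.3°/360° ≈ 19.80 days.

19.8 days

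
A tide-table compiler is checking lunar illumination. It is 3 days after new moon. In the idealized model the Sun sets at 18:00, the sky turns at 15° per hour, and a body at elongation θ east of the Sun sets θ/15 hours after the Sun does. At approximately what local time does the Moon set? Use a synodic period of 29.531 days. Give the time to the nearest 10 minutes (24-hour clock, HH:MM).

20:30

The Moon has covered 3/29.531 of its cycle, so θ ≈ 360° × 3/29.531 = 36.6°.
At 15° of sky rotation per hour, 36.6° corresponds to a 2.44 h lag.
18:00 + 2.438 h ≈ 20:26 → 20:30 to the nearest ten minutes.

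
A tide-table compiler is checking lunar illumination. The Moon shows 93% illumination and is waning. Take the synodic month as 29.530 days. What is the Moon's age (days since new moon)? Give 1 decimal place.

Invert f = (1 − cos θ)/2 to get cos θ = 1 − 2(0.93) = -0.860, hence θ₀ = arccos -0.860 = 149.3°.
Waning ⇒ past full, so θ = 360° − 149.3° = 210.7°.
Age = 29.530 × 210.7°/360° ≈ 17.28 days.

17.3 days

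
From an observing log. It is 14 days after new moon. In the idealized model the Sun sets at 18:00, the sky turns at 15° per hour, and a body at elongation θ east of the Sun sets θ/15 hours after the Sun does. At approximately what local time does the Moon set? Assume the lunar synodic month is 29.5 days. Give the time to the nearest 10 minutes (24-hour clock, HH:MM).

Phase angle: θ = 360°·(14 d)/(29.5 d) = 170.8°.
Delay after the Sun = 170.8° / (15°/h) ≈ 11.39 h.
18:00 + 11.390 h ≈ 05:23 → 05:20 to the nearest ten minutes.

05:20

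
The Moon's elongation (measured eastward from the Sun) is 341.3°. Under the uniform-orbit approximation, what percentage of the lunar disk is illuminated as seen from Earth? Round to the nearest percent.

3%

f = (1 − cos 341.3°)/2 = (1 − 0.947)/2 ≈ 0.026, i.e. 3%.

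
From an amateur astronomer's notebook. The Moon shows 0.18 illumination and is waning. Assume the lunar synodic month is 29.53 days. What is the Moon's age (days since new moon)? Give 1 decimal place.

cos θ = 1 − 2f = 0.640, giving a principal value of 50.2°.
Since the Moon is past full (waning), take the reflex angle: θ = 360° − 50.2° = 309.8°.
At 360°/29.53 d per day, 309.8° corresponds to 25.41 days.

25.4 days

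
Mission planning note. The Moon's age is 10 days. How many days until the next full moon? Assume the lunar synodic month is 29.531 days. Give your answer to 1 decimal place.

4.8 days

Full moon is 0.5 of the way through the cycle: age 0.5 × 29.531 = 14.765 d.
That is 14.765 − 10 = 4.765 days ahead.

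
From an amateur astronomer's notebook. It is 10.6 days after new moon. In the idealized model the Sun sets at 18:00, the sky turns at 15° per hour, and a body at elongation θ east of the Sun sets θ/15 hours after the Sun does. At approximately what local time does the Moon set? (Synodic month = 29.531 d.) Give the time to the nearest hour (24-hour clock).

03:00

The Moon has covered 10.6/29.531 of its cycle, so θ ≈ 360° × 10.6/29.531 = 129.2°.
Delay after the Sun = 129.2° / (15°/h) ≈ 8.61 h.
18:00 + 8.61 h ≈ 02:37 → 03:00 to the nearest hour.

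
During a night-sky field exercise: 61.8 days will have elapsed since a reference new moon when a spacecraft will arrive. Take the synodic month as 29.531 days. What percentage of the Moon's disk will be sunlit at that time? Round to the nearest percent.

61.8/29.531 = 2.093 lunations, so 2 complete cycles and 2.74 d into the next.
Elongation θ = 360° × 2.74/29.531 ≈ 33.4°.
With cos θ = 0.835, the lit fraction is (1 − 0.835)/2 ≈ 0.082, so 8%.

8%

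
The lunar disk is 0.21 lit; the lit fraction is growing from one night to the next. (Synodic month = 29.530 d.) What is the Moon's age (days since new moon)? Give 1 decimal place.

4.5 days

cos θ = 1 − 2f = 0.580, giving a principal value of 54.5°.
Before full moon the principal value applies: θ = 54.5°.
At 360°/29.530 d per day, 54.5° corresponds to 4.47 days.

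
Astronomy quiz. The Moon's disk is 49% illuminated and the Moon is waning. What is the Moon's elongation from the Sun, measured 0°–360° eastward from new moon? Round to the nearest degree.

271°

cos θ = 1 − 2f = 0.020, giving a principal value of 88.9°.
A waning Moon lies in 180°–360°, so θ = 360° − 88.9° = 271.1°.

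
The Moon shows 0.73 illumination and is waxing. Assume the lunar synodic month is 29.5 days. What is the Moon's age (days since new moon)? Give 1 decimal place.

9.6 days

cos θ = 1 − 2f = -0.460, giving a principal value of 117.4°.
Waxing ⇒ before full, so θ = 117.4°.
At 360°/29.5 d per day, 117.4° corresponds to 9.62 days.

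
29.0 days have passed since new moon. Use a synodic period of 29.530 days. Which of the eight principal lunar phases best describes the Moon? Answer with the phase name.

new moon

θ ≈ 360° × 29.0/29.530 = 354°, which falls in the new moon sector.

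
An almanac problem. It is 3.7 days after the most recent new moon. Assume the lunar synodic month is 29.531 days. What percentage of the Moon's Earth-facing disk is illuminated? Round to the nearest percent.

15%

The Moon has covered 3.7/29.531 of its cycle, so θ ≈ 360° × 3.7/29.531 = 45.1°.
With cos θ = 0.706, the lit fraction is (1 − 0.706)/2 ≈ 0.147, so 15%.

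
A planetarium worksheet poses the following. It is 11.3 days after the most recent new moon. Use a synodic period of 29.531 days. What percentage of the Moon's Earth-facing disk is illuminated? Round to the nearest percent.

87%

Phase angle: θ = 360°·(11.3 d)/(29.531 d) = 137.8°.
Illuminated fraction = (1 − cos 137.8°)/2 = (1 − (-0.740))/2 ≈ 0.870, so 87%.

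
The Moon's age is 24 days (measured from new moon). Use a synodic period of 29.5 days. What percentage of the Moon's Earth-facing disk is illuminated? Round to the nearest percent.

31%

The Moon has covered 24/29.5 of its cycle, so θ ≈ 360° × 24/29.5 = 292.9°.
With cos θ = 0.389, the lit fraction is (1 − 0.389)/2 ≈ 0.306, so 31%.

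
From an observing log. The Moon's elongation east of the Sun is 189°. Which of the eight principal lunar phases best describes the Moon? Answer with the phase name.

full moon

The full moon sector spans roughly 158°–202°; 189° falls inside it.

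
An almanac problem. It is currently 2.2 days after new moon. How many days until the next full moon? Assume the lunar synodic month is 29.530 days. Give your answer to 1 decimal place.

Full moon occurs at elongation 180°, i.e. at age 29.530 × 180/360 = 14.765 d.
So 12.565 days remain (14.765 − 2.2).

12.6 days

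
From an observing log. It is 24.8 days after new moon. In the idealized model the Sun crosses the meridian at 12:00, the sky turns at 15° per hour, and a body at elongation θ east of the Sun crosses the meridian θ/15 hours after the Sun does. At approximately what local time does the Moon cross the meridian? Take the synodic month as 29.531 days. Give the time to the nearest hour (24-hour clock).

08:00

Elongation θ = 360° × 24.8/29.531 ≈ 302.3°.
At 15° of sky rotation per hour, 302.3° corresponds to a 20.16 h lag.
12:00 + 20.16 h ≈ 08:09 → 08:00 to the nearest hour.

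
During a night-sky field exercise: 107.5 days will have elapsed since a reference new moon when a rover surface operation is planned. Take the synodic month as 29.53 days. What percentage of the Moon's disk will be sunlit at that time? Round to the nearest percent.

82%

Reduce mod P: 107.5 − 3×29.53 = 18.91 d into the current lunation.
Elongation θ = 360° × 18.91/29.53 ≈ 230.5°.
Illuminated fraction = (1 − cos 230.5°)/2 = (1 − (-0.636))/2 ≈ 0.818, so 82%.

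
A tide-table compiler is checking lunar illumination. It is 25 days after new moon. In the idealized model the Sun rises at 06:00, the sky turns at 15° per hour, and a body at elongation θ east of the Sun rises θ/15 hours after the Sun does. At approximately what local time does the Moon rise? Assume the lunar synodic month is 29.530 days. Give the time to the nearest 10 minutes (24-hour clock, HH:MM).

Elongation θ = 360° × 25/29.530 ≈ 304.8°.
The Moon trails the Sun by θ/15 = 304.8/15 ≈ 20.32 hours.
06:00 + 20.318 h ≈ 02:19 → 02:20 to the nearest ten minutes.

02:20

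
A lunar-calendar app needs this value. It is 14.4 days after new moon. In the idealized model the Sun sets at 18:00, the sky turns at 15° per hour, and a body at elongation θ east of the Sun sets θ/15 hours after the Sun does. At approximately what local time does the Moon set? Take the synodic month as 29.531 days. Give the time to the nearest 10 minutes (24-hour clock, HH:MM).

05:40

Elongation θ = 360° × 14.4/29.531 ≈ 175.5°.
At 15° of sky rotation per hour, 175.5° corresponds to a 11.70 h lag.
18:00 + 11.703 h ≈ 05:42 → 05:40 to the nearest ten minutes.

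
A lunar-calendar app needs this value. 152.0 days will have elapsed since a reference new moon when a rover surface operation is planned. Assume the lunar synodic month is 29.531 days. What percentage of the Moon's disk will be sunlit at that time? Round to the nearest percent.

20%

Reduce mod P: 152.0 − 5×29.531 = 4.34 d into the current lunation.
The Moon has covered 4.34/29.531 of its cycle, so θ ≈ 360° × 4.34/29.531 = 53.0°.
Illuminated fraction = (1 − cos 53.0°)/2 = (1 − 0.602)/2 ≈ 0.199, so 20%.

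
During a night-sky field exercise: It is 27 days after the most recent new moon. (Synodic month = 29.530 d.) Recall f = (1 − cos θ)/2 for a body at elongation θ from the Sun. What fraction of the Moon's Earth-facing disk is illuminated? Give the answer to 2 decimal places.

Elongation θ = 360° × 27/29.530 ≈ 329.2°.
Illuminated fraction = (1 − cos 329.2°)/2 = (1 − 0.859)/2 ≈ 0.071.

0.07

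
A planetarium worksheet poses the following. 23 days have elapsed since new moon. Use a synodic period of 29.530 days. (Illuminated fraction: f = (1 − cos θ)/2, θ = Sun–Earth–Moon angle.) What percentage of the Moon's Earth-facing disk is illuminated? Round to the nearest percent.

The Moon has covered 23/29.530 of its cycle, so θ ≈ 360° × 23/29.530 = 280.4°.
Illuminated fraction = (1 − cos 280.4°)/2 = (1 − 0.180)/2 ≈ 0.410, so 41%.

41%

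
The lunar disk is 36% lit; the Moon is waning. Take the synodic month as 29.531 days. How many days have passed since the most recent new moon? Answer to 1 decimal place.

Invert f = (1 − cos θ)/2 to get cos θ = 1 − 2(0.36) = 0.280, hence θ₀ = arccos 0.280 = 73.7°.
Waning ⇒ past full, so θ = 360° − 73.7° = 286.3°.
That fraction of the synodic month is 286.3/360 × 29.531 d ≈ 23.48 d.

23.5 days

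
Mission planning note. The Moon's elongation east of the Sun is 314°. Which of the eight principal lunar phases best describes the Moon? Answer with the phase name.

314° lies in the waning crescent sector of the 8-phase cycle.

waning crescent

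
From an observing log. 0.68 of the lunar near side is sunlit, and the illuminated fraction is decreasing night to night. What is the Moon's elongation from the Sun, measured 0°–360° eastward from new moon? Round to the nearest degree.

Invert f = (1 − cos θ)/2 to get cos θ = 1 − 2(0.68) = -0.360, hence θ₀ = arccos -0.360 = 111.1°.
Waning ⇒ past full, so θ = 360° − 111.1° = 248.9°.

249°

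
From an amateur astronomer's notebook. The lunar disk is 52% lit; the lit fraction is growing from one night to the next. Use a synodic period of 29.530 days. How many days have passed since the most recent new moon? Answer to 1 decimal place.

7.6 days

Invert f = (1 − cos θ)/2 to get cos θ = 1 − 2(0.52) = -0.040, hence θ₀ = arccos -0.040 = 92.3°.
Waxing ⇒ before full, so θ = 92.3°.
Age = 29.530 × 92.3°/360° ≈ 7.57 days.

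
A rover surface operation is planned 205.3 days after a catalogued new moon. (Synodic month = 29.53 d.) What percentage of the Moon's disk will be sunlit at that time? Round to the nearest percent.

2%

205.3 d spans 6 complete synodic months (6 × 29.53 = 177.18 d) plus 28.12 d.
Elongation θ = 360° × 28.12/29.53 ≈ 342.8°.
With cos θ = 0.955, the lit fraction is (1 − 0.955)/2 ≈ 0.022, so 2%.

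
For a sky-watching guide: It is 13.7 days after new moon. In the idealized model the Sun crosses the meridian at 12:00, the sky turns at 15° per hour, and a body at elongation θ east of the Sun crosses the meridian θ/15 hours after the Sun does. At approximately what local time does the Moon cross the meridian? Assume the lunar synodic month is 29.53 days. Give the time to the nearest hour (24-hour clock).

23:00

Phase angle: θ = 360°·(13.7 d)/(29.53 d) = 167.0°.
At 15° of sky rotation per hour, 167.0° corresponds to a 11.13 h lag.
12:00 + 11.13 h ≈ 23:08 → 23:00 to the nearest hour.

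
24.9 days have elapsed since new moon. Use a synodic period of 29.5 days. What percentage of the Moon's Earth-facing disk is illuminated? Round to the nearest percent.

22%

Phase angle: θ = 360°·(24.9 d)/(29.5 d) = 303.9°.
With cos θ = 0.557, the lit fraction is (1 − 0.557)/2 ≈ 0.221, so 22%.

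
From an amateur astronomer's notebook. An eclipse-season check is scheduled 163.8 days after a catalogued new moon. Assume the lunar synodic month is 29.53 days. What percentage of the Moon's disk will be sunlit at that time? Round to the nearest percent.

98%

163.8 d spans 5 complete synodic months (5 × 29.53 = 147.65 d) plus 16.15 d.
Elongation θ = 360° × 16.15/29.53 ≈ 196.9°.
With cos θ = (-0.957), the lit fraction is (1 − (-0.957))/2 ≈ 0.978, so 98%.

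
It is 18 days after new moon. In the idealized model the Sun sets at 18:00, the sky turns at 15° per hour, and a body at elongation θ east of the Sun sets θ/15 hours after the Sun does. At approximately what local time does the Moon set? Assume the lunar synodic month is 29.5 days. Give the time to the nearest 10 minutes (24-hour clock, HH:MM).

Phase angle: θ = 360°·(18 d)/(29.5 d) = 219.7°.
Delay after the Sun = 219.7° / (15°/h) ≈ 14.64 h.
18:00 + 14.644 h ≈ 08:39 → 08:40 to the nearest ten minutes.

08:40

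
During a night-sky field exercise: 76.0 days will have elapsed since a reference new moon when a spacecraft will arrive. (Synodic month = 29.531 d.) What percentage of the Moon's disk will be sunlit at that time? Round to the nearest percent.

76.0 d spans 2 complete synodic months (2 × 29.531 = 59.06 d) plus 16.94 d.
Phase angle: θ = 360°·(16.94 d)/(29.531 d) = 206.5°.
cos 206.5° = (-0.895), so f = (1 − (-0.895))/2 = 0.948, so 95%.

95%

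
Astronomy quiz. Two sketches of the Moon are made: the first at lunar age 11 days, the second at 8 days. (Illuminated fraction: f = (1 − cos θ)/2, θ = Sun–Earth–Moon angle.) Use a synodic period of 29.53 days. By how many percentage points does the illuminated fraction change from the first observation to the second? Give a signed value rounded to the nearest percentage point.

-28 percentage points

First observation: θ = 360°·11/29.53 = 134.1°, so f = 0.848.
Second observation: θ = 97.5°, f = 0.566.
Δf = 0.566 − 0.848 = -0.282, i.e. -28 pp.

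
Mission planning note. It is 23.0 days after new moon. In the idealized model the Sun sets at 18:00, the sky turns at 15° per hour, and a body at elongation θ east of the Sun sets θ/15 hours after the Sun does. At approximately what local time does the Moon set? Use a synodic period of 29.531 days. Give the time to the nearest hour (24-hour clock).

13:00

The Moon has covered 23.0/29.531 of its cycle, so θ ≈ 360° × 23.0/29.531 = 280.4°.
Delay after the Sun = 280.4° / (15°/h) ≈ 18.69 h.
18:00 + 18.69 h ≈ 12:42 → 13:00 to the nearest hour.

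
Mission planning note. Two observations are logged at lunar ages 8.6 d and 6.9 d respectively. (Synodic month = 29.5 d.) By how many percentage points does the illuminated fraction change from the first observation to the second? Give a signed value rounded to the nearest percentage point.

-18 percentage points

θ₁ = 360° × 8.6/29.5 = 104.9°, f₁ = (1 − cos θ₁)/2 = 0.629.
θ₂ = 360° × 6.9/29.5 = 84.2°, f₂ = (1 − cos θ₂)/2 = 0.450.
Change = f₂ − f₁ = -0.179 → -18 percentage points.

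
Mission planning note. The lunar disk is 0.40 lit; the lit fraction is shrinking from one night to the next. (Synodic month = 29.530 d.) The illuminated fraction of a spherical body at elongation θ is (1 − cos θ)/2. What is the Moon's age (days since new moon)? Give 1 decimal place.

23.1 days

Invert f = (1 − cos θ)/2 to get cos θ = 1 − 2(0.40) = 0.200, hence θ₀ = arccos 0.200 = 78.5°.
A waning Moon lies in 180°–360°, so θ = 360° − 78.5° = 281.5°.
Age = 29.530 × 281.5°/360° ≈ 23.09 days.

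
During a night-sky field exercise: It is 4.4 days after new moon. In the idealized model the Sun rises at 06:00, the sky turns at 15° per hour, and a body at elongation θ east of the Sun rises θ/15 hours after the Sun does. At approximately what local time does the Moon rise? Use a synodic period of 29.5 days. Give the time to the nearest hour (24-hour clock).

10:00

The Moon has covered 4.4/29.5 of its cycle, so θ ≈ 360° × 4.4/29.5 = 53.7°.
The Moon trails the Sun by θ/15 = 53.7/15 ≈ 3.58 hours.
06:00 + 3.58 h ≈ 09:35 → 10:00 to the nearest hour.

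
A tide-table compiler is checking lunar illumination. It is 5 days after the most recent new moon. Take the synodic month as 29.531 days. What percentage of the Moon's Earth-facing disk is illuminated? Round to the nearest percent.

Elongation θ = 360° × 5/29.531 ≈ 61.0°.
With cos θ = 0.486, the lit fraction is (1 − 0.486)/2 ≈ 0.257, so 26%.

26%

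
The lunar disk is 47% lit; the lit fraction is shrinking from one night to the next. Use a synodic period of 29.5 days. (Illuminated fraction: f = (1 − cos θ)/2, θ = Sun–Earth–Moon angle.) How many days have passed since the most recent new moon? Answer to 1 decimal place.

22.4 days

From f = (1 − cos θ)/2: cos θ = 1 − 2×0.47 = 0.060; arccos → 86.6°.
A waning Moon lies in 180°–360°, so θ = 360° − 86.6° = 273.4°.
That fraction of the synodic month is 273.4/360 × 29.5 d ≈ 22.41 d.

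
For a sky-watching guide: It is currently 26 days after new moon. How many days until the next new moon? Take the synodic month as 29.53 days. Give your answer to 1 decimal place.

The next new moon completes the synodic month: 29.53 − 26 = 3.530 days.

3.5 days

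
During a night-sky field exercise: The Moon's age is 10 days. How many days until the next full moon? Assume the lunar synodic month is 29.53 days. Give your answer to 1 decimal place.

4.8 days

Full moon is 0.5 of the way through the cycle: age 0.5 × 29.53 = 14.765 d.
So 4.765 days remain (14.765 − 10).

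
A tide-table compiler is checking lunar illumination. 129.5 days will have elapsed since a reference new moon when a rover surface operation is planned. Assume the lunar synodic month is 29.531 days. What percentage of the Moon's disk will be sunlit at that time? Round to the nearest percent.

88%

129.5/29.531 = 4.385 lunations, so 4 complete cycles and 11.38 d into the next.
Phase angle: θ = 360°·(11.38 d)/(29.531 d) = 138.7°.
cos 138.7° = (-0.751), so f = (1 − (-0.751))/2 = 0.876, so 88%.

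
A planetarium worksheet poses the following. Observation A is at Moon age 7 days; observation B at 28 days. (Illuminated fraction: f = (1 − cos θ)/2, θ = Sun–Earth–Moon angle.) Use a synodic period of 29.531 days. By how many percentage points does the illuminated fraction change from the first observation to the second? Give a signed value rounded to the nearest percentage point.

-43 percentage points

θ₁ = 360° × 7/29.531 = 85.3°, f₁ = (1 − cos θ₁)/2 = 0.459.
θ₂ = 360° × 28/29.531 = 341.3°, f₂ = (1 − cos θ₂)/2 = 0.026.
Change = f₂ − f₁ = -0.433 → -43 percentage points.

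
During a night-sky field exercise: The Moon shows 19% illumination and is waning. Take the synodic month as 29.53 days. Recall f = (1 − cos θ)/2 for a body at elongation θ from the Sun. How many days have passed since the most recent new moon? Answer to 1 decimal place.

Invert f = (1 − cos θ)/2 to get cos θ = 1 − 2(0.19) = 0.620, hence θ₀ = arccos 0.620 = 51.7°.
Waning ⇒ past full, so θ = 360° − 51.7° = 308.3°.
Age = 29.53 × 308.3°/360° ≈ 25.29 days.

25.3 days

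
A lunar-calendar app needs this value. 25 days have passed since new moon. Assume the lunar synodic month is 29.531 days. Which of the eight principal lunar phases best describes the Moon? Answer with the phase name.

At 25/29.531 of the cycle, θ ≈ 305° — the waning crescent range.

waning crescent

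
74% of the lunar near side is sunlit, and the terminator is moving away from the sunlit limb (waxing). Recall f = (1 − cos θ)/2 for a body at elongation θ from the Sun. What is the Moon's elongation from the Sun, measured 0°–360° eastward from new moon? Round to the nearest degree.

119°

From f = (1 − cos θ)/2: cos θ = 1 − 2×0.74 = -0.480; arccos → 118.7°.
Waxing ⇒ before full, so θ = 118.7°.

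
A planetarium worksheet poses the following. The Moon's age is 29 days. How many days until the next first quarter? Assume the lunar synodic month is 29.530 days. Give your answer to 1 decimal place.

First quarter occurs at elongation 90°, i.e. at age 29.530 × 90/360 = 7.383 d.
This lunation's first quarter (7.383 d) has passed, so add one period: 36.913 − 29 = 7.913 days.

7.9 days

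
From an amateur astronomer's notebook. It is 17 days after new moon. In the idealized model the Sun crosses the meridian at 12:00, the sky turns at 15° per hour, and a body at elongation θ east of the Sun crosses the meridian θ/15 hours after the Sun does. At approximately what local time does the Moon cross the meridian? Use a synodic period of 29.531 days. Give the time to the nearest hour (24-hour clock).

02:00

Phase angle: θ = 360°·(17 d)/(29.531 d) = 207.2°.
The Moon trails the Sun by θ/15 = 207.2/15 ≈ 13.82 hours.
12:00 + 13.82 h ≈ 01:49 → 02:00 to the nearest hour.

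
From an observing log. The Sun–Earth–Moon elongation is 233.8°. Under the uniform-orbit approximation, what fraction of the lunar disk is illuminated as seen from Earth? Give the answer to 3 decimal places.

0.795

cos 233.8° = (-0.591), so f = (1 − (-0.591))/2 = 0.795.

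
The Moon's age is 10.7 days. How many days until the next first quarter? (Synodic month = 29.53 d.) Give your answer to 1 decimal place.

26.2 days

First quarter occurs at elongation 90°, i.e. at age 29.53 × 90/360 = 7.383 d.
Already past this cycle's first quarter; the next is at 7.383 + 29.53 = 36.913 d, so 36.913 − 10.7 = 26.213 days.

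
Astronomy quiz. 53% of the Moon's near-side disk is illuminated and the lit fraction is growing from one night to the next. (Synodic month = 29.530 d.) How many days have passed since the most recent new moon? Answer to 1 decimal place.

7.7 days

cos θ = 1 − 2f = -0.060, giving a principal value of 93.4°.
Waxing ⇒ before full, so θ = 93.4°.
Age = 29.530 × 93.4°/360° ≈ 7.66 days.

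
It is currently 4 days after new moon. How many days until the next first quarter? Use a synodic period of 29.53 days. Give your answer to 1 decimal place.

First quarter occurs at elongation 90°, i.e. at age 29.53 × 90/360 = 7.383 d.
So 3.383 days remain (7.383 − 4).

3.4 days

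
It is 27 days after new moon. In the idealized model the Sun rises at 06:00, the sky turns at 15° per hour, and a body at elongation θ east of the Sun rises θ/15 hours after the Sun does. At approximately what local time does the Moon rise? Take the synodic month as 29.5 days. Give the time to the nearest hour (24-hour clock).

04:00

Elongation θ = 360° × 27/29.5 ≈ 329.5°.
At 15° of sky rotation per hour, 329.5° corresponds to a 21.97 h lag.
06:00 + 21.97 h ≈ 03:58 → 04:00 to the nearest hour.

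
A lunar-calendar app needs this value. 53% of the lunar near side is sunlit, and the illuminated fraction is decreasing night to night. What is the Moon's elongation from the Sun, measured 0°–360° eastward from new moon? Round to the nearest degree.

From f = (1 − cos θ)/2: cos θ = 1 − 2×0.53 = -0.060; arccos → 93.4°.
Since the Moon is past full (waning), take the reflex angle: θ = 360° − 93.4° = 266.6°.

267°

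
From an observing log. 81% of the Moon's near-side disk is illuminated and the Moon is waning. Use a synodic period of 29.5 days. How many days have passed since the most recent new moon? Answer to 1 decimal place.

19.0 days

Invert f = (1 − cos θ)/2 to get cos θ = 1 − 2(0.81) = -0.620, hence θ₀ = arccos -0.620 = 128.3°.
Since the Moon is past full (waning), take the reflex angle: θ = 360° − 128.3° = 231.7°.
At 360°/29.5 d per day, 231.7° corresponds to 18.99 days.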